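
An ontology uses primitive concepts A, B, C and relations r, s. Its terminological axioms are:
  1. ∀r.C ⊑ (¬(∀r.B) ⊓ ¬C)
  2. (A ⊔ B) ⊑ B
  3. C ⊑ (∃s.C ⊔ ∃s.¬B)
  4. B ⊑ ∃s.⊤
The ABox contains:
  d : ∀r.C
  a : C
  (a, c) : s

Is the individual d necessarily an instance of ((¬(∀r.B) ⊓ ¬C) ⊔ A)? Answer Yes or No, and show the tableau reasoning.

1. d : ((¬(∀r.B) ⊓ ¬C) ⊔ A)?  L(d) = {∀r.C} ∪ {((∀r.B ⊔ C) ⊓ ¬A)}
   clash {C, ¬C} at d — d ∈ ((¬(∀r.B) ⊓ ¬C) ⊔ A)
2. Hence d : ((¬(∀r.B) ⊓ ¬C) ⊔ A): entailed.

Yes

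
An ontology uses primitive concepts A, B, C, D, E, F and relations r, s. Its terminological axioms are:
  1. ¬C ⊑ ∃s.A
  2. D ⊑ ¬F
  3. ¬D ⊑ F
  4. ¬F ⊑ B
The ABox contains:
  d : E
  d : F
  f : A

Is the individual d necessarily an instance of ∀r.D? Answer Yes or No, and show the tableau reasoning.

No

1. d : ∀r.D?  L(d) = {E, F} ∪ {∃r.¬D}
   open: L(d) ⊇ {C, E, F, ¬D, ∃r.¬D} (+ ∃-successors) — d ∉ ∀r.D possible
2. Hence d : ∀r.D: not entailed.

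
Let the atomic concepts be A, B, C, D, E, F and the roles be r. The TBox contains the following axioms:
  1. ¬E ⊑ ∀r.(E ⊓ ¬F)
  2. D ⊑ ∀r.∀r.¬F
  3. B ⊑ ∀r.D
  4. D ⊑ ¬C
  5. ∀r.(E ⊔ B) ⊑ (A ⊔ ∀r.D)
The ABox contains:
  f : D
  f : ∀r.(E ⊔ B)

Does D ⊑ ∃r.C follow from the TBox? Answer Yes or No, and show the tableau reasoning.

No

1. D ⊑ ∃r.C  ⇔  (D ⊓ ∀r.¬C) unsat w.r.t. T
   apply at x₀: D⊑∀r.∀r.¬F; D⊑¬C
   open: L(x₀) ⊇ {D, E, ¬B, ¬C, ∀r.¬C, …} (+ ∃-successors)
2. Hence D ⊑ ∃r.C: not entailed.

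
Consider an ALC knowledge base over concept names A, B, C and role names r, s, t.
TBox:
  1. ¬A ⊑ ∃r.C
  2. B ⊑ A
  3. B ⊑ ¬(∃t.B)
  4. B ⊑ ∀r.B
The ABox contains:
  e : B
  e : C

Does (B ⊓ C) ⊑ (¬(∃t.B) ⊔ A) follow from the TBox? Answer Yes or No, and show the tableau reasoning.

Yes

1. (B ⊓ C) ⊑ (¬(∃t.B) ⊔ A)  ⇔  ((B ⊓ C) ⊓ (∃t.B ⊓ ¬A)) unsat w.r.t. T
   all branches close; clash {A, ¬A} at x₀
2. Hence (B ⊓ C) ⊑ (¬(∃t.B) ⊔ A): entailed.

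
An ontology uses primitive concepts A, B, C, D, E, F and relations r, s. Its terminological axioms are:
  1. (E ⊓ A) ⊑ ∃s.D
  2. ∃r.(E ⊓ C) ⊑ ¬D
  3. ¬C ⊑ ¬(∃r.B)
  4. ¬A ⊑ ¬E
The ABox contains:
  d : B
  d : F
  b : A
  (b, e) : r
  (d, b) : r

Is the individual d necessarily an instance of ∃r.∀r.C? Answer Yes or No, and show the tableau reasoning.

No

1. d : ∃r.∀r.C?  L(d) = {B, F} ∪ {∀r.∃r.¬C}
   open: L(d) ⊇ {A, B, C, F, ¬E, …} — d ∉ ∃r.∀r.C possible
2. Hence d : ∃r.∀r.C: not entailed.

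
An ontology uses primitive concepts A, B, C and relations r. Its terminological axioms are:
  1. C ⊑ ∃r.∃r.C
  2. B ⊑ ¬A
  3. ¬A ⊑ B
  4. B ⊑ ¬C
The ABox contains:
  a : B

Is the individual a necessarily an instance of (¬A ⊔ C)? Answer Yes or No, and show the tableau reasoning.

Yes

1. a : (¬A ⊔ C)?  L(a) = {B} ∪ {(A ⊓ ¬C)}
   clash {A, ¬A} at a — a ∈ (¬A ⊔ C)
2. Hence a : (¬A ⊔ C): entailed.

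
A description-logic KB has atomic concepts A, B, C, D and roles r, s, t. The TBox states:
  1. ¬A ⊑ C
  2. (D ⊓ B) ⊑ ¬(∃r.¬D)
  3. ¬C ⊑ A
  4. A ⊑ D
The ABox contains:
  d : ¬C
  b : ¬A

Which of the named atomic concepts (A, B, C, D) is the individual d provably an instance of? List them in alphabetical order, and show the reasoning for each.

{A, D}

1. d : A?  L(d) = {¬C} ∪ {¬A}
   clash {C, ¬C} at d — d ∈ A
2. d : B?  L(d) = {¬C} ∪ {¬B}
   apply at d: ¬C⊑A
   open: L(d) ⊇ {A, D, ¬B, ¬C} — d ∉ B possible
3. d : C?  L(d) = {¬C} ∪ {¬C}
   apply at d: ¬C⊑A
   open: L(d) ⊇ {A, D, ¬B, ¬C} — d ∉ C possible
4. d : D?  L(d) = {¬C} ∪ {¬D}
   clash {C, ¬C} at d — d ∈ D
5. Entailed for d: {A, D}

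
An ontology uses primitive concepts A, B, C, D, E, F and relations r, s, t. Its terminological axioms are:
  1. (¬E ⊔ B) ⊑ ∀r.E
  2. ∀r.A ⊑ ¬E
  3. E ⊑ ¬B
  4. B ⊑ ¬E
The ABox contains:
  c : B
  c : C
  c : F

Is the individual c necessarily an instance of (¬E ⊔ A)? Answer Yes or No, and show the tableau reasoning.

Yes

1. c : (¬E ⊔ A)?  L(c) = {B, C, F} ∪ {(E ⊓ ¬A)}
   clash {E, ¬E} at c — c ∈ (¬E ⊔ A)
2. Hence c : (¬E ⊔ A): entailed.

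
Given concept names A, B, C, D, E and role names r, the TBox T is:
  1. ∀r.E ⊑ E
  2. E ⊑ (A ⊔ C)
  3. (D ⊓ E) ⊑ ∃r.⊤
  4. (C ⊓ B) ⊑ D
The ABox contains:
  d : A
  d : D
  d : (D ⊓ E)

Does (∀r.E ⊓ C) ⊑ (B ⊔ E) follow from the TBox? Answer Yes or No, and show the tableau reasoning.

1. (∀r.E ⊓ C) ⊑ (B ⊔ E)  ⇔  ((∀r.E ⊓ C) ⊓ (¬B ⊓ ¬E)) unsat w.r.t. T
   all branches close; clash {E, ¬E} at x₀
2. Hence (∀r.E ⊓ C) ⊑ (B ⊔ E): entailed.

Yes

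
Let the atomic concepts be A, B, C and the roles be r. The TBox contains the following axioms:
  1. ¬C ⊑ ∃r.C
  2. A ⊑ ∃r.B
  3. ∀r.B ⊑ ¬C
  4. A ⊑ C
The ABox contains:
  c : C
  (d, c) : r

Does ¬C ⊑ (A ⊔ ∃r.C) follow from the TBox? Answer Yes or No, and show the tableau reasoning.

Yes

1. ¬C ⊑ (A ⊔ ∃r.C)  ⇔  (¬C ⊓ (¬A ⊓ ∀r.¬C)) unsat w.r.t. T
   all branches close; clash {C, ¬C} at an ∃-successor
2. Hence ¬C ⊑ (A ⊔ ∃r.C): entailed.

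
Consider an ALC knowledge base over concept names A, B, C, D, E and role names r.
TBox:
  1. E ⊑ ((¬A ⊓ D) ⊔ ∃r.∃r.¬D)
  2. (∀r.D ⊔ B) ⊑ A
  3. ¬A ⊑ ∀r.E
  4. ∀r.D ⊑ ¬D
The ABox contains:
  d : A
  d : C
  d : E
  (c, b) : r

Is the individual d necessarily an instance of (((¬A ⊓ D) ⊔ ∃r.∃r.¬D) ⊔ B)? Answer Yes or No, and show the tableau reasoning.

1. d : (((¬A ⊓ D) ⊔ ∃r.∃r.¬D) ⊔ B)?  L(d) = {A, C, E} ∪ {(((A ⊔ ¬D) ⊓ ∀r.∀r.D) ⊓ ¬B)}
   clash {D, ¬D} at an ∃-successor — d ∈ (((¬A ⊓ D) ⊔ ∃r.∃r.¬D) ⊔ B)
2. Hence d : (((¬A ⊓ D) ⊔ ∃r.∃r.¬D) ⊔ B): entailed.

Yes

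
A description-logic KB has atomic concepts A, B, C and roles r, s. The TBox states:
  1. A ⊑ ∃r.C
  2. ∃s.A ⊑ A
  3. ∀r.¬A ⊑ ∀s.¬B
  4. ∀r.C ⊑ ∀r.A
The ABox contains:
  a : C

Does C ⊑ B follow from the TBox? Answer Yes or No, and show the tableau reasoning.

No

1. C ⊑ B  ⇔  (C ⊓ ¬B) unsat w.r.t. T
   open: L(x₀) ⊇ {C, ¬A, ¬B, ∀s.¬A, ∃r.A, …} (+ ∃-successors)
2. Hence C ⊑ B: not entailed.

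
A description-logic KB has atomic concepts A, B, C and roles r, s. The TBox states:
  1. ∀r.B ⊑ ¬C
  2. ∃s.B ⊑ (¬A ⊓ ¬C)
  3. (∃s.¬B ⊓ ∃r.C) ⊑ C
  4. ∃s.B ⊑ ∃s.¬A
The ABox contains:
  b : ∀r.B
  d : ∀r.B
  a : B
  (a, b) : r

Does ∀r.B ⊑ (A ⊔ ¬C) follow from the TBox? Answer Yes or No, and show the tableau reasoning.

Yes

1. ∀r.B ⊑ (A ⊔ ¬C)  ⇔  (∀r.B ⊓ (¬A ⊓ C)) unsat w.r.t. T
   all branches close; clash {C, ¬C} at x₀
2. Hence ∀r.B ⊑ (A ⊔ ¬C): entailed.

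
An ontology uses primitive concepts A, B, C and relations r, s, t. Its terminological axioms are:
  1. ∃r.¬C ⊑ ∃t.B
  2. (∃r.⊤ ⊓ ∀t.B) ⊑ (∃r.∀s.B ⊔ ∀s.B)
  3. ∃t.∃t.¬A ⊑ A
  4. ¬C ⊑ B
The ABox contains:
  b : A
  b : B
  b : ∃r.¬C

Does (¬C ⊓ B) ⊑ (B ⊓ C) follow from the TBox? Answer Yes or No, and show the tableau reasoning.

1. (¬C ⊓ B) ⊑ (B ⊓ C)  ⇔  ((¬C ⊓ B) ⊓ (¬B ⊔ ¬C)) unsat w.r.t. T
   open: L(x₀) ⊇ {B, ¬C, ∀r.C, ∀r.⊥, ∀t.∀t.A}
2. Hence (¬C ⊓ B) ⊑ (B ⊓ C): not entailed.

No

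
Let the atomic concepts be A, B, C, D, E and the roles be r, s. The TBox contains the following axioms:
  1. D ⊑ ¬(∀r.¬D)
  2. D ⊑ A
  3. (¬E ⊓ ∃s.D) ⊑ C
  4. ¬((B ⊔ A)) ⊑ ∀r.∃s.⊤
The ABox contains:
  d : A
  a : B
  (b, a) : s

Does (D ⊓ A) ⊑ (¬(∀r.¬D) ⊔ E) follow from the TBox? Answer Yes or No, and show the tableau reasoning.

1. (D ⊓ A) ⊑ (¬(∀r.¬D) ⊔ E)  ⇔  ((D ⊓ A) ⊓ (∀r.¬D ⊓ ¬E)) unsat w.r.t. T
   all branches close; clash {D, ¬D} at an ∃-successor
2. Hence (D ⊓ A) ⊑ (¬(∀r.¬D) ⊔ E): entailed.

Yes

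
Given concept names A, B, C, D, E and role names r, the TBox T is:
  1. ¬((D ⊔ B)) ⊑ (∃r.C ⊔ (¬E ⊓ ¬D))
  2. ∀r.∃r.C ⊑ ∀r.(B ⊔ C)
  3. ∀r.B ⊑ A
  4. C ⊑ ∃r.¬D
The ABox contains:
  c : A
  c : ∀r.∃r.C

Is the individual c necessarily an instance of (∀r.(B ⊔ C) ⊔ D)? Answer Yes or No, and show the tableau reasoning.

1. c : (∀r.(B ⊔ C) ⊔ D)?  L(c) = {A, ∀r.∃r.C} ∪ {(∃r.(¬B ⊓ ¬C) ⊓ ¬D)}
   clash {C, ¬C} at an ∃-successor — c ∈ (∀r.(B ⊔ C) ⊔ D)
2. Hence c : (∀r.(B ⊔ C) ⊔ D): entailed.

Yes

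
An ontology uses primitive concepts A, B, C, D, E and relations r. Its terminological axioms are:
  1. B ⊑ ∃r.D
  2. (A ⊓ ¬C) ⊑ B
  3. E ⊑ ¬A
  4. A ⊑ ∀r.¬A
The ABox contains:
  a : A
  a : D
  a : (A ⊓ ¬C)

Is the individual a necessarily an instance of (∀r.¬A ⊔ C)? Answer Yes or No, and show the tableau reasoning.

Yes

1. a : (∀r.¬A ⊔ C)?  L(a) = {A, D, (A ⊓ ¬C)} ∪ {(∃r.A ⊓ ¬C)}
   clash {A, ¬A} at a — a ∈ (∀r.¬A ⊔ C)
2. Hence a : (∀r.¬A ⊔ C): entailed.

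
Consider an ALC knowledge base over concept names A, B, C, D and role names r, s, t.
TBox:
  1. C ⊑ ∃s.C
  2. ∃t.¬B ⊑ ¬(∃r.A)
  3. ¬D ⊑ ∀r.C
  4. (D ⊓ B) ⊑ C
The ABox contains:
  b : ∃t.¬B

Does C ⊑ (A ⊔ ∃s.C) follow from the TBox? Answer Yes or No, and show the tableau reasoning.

Yes

1. C ⊑ (A ⊔ ∃s.C)  ⇔  (C ⊓ (¬A ⊓ ∀s.¬C)) unsat w.r.t. T
   all branches close; clash {C, ¬C} at an ∃-successor
2. Hence C ⊑ (A ⊔ ∃s.C): entailed.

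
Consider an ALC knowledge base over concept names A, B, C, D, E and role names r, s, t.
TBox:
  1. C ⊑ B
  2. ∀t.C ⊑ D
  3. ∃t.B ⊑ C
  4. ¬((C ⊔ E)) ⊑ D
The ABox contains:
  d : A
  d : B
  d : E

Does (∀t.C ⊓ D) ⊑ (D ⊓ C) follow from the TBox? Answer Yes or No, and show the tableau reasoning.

No

1. (∀t.C ⊓ D) ⊑ (D ⊓ C)  ⇔  ((∀t.C ⊓ D) ⊓ (¬D ⊔ ¬C)) unsat w.r.t. T
   open: L(x₀) ⊇ {D, ¬C, ∀t.C, ∀t.¬B}
2. Hence (∀t.C ⊓ D) ⊑ (D ⊓ C): not entailed.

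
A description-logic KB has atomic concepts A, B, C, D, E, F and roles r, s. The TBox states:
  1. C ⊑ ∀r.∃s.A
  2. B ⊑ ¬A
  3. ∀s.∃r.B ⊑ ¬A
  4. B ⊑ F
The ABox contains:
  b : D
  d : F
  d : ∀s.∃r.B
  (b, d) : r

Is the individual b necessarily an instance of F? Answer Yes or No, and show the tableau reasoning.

1. b : F?  L(b) = {D} ∪ {¬F}
   open: L(b) ⊇ {D, ¬B, ¬C, ¬F, ∃s.∀r.¬B} (+ ∃-successors) — b ∉ F possible
2. Hence b : F: not entailed.

No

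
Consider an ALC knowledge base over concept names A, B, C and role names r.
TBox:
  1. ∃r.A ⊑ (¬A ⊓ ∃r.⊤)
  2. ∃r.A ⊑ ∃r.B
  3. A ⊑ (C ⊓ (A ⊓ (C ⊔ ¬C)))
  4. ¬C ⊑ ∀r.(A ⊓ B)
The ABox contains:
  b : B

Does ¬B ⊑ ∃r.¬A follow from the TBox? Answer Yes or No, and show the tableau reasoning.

No

1. ¬B ⊑ ∃r.¬A  ⇔  (¬B ⊓ ∀r.A) unsat w.r.t. T
   open: L(x₀) ⊇ {C, ¬A, ¬B, ∀r.A, ∀r.¬A}
2. Hence ¬B ⊑ ∃r.¬A: not entailed.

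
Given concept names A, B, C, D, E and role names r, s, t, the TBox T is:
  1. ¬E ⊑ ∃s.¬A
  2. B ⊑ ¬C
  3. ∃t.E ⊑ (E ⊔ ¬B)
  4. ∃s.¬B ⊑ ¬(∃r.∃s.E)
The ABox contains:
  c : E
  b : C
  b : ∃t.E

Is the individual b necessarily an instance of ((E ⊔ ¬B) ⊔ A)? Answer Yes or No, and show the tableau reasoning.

1. b : ((E ⊔ ¬B) ⊔ A)?  L(b) = {C, ∃t.E} ∪ {((¬E ⊓ B) ⊓ ¬A)}
   clash {C, ¬C} at b — b ∈ ((E ⊔ ¬B) ⊔ A)
2. Hence b : ((E ⊔ ¬B) ⊔ A): entailed.

Yes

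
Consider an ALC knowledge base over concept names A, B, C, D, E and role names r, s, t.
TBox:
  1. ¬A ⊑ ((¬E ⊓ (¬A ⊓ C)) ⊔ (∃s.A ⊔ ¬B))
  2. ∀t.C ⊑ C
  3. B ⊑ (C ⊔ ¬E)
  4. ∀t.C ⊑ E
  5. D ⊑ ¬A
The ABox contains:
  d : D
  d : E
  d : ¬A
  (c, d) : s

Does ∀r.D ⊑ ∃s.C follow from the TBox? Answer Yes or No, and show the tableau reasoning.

1. ∀r.D ⊑ ∃s.C  ⇔  (∀r.D ⊓ ∀s.¬C) unsat w.r.t. T
   open: L(x₀) ⊇ {A, ¬B, ¬D, ∀r.D, ∀s.¬C, …} (+ ∃-successors)
2. Hence ∀r.D ⊑ ∃s.C: not entailed.

No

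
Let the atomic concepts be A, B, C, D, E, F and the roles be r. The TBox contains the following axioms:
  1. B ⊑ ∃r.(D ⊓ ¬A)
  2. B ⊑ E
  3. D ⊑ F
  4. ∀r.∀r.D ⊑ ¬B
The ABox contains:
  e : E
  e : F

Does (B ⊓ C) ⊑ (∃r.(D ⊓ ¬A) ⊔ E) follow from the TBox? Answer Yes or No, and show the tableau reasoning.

1. (B ⊓ C) ⊑ (∃r.(D ⊓ ¬A) ⊔ E)  ⇔  ((B ⊓ C) ⊓ (∀r.(¬D ⊔ A) ⊓ ¬E)) unsat w.r.t. T
   all branches close; clash {E, ¬E} at x₀
2. Hence (B ⊓ C) ⊑ (∃r.(D ⊓ ¬A) ⊔ E): entailed.

Yes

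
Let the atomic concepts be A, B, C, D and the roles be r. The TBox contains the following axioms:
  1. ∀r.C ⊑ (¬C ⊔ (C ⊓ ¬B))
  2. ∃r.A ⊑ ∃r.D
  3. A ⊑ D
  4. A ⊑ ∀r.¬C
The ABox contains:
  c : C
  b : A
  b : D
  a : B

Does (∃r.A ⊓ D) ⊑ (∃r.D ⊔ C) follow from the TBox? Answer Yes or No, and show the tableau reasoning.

1. (∃r.A ⊓ D) ⊑ (∃r.D ⊔ C)  ⇔  ((∃r.A ⊓ D) ⊓ (∀r.¬D ⊓ ¬C)) unsat w.r.t. T
   all branches close; clash {D, ¬D} at an ∃-successor
2. Hence (∃r.A ⊓ D) ⊑ (∃r.D ⊔ C): entailed.

Yes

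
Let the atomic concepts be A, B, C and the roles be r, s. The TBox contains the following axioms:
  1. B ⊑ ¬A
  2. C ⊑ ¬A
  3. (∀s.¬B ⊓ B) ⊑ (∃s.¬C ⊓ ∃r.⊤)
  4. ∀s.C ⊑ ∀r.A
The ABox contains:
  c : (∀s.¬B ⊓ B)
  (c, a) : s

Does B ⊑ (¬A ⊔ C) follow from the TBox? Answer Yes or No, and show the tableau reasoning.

1. B ⊑ (¬A ⊔ C)  ⇔  (B ⊓ (A ⊓ ¬C)) unsat w.r.t. T
   all branches close; clash {A, ¬A} at x₀
2. Hence B ⊑ (¬A ⊔ C): entailed.

Yes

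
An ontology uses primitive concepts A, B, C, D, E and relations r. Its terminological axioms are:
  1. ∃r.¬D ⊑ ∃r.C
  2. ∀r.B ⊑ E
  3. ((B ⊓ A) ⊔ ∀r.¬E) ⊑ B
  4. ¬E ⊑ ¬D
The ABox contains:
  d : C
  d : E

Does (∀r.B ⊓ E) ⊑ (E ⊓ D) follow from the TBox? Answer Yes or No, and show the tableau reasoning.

1. (∀r.B ⊓ E) ⊑ (E ⊓ D)  ⇔  ((∀r.B ⊓ E) ⊓ (¬E ⊔ ¬D)) unsat w.r.t. T
   open: L(x₀) ⊇ {E, ¬B, ¬D, ∀r.B, ∀r.D, …} (+ ∃-successors)
2. Hence (∀r.B ⊓ E) ⊑ (E ⊓ D): not entailed.

No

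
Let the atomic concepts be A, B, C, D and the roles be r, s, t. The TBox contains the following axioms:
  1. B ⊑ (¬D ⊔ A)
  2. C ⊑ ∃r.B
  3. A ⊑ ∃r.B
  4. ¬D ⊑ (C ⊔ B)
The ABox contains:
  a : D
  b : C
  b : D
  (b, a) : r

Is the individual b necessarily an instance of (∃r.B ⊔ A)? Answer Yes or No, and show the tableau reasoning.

Yes

1. b : (∃r.B ⊔ A)?  L(b) = {C, D} ∪ {(∀r.¬B ⊓ ¬A)}
   clash {A, ¬A} at b — b ∈ (∃r.B ⊔ A)
2. Hence b : (∃r.B ⊔ A): entailed.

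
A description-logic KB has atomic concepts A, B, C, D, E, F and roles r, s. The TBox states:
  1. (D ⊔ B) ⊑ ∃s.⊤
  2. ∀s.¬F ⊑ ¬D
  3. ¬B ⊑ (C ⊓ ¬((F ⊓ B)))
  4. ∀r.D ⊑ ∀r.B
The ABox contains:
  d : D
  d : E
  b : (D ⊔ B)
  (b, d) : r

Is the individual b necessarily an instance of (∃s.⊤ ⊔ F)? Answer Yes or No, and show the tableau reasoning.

1. b : (∃s.⊤ ⊔ F)?  L(b) = {(D ⊔ B)} ∪ {(∀s.⊥ ⊓ ¬F)}
   clash ⊥ at an ∃-successor — b ∈ (∃s.⊤ ⊔ F)
2. Hence b : (∃s.⊤ ⊔ F): entailed.

Yes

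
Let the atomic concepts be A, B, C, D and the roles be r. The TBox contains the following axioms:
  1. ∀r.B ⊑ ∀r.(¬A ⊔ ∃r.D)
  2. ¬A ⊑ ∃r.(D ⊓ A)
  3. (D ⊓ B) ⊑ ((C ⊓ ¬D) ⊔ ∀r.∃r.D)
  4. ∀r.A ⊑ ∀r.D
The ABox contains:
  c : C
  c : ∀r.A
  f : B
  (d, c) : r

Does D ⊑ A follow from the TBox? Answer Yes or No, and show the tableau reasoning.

1. D ⊑ A  ⇔  (D ⊓ ¬A) unsat w.r.t. T
   apply at x₀: ¬A⊑∃r.(D ⊓ A)
   open: L(x₀) ⊇ {D, ¬A, ¬B, ∃r.(D ⊓ A), ∃r.¬A, …} (+ ∃-successors)
2. Hence D ⊑ A: not entailed.

No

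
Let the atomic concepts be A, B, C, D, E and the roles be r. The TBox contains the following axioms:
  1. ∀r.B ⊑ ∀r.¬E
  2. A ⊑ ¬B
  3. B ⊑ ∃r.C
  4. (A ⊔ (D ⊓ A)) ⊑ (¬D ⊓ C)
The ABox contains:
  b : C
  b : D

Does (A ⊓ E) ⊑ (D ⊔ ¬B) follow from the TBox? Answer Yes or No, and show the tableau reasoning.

1. (A ⊓ E) ⊑ (D ⊔ ¬B)  ⇔  ((A ⊓ E) ⊓ (¬D ⊓ B)) unsat w.r.t. T
   all branches close; clash {B, ¬B} at x₀
2. Hence (A ⊓ E) ⊑ (D ⊔ ¬B): entailed.

Yes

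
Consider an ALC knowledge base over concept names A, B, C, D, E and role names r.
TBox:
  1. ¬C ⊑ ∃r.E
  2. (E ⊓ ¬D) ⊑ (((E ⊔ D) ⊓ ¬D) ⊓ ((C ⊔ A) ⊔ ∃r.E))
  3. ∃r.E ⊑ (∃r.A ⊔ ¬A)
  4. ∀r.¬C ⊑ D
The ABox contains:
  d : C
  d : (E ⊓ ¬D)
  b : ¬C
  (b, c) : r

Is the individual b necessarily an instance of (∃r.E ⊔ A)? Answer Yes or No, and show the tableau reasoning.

1. b : (∃r.E ⊔ A)?  L(b) = {¬C} ∪ {(∀r.¬E ⊓ ¬A)}
   clash {D, ¬D} at b — b ∈ (∃r.E ⊔ A)
2. Hence b : (∃r.E ⊔ A): entailed.

Yes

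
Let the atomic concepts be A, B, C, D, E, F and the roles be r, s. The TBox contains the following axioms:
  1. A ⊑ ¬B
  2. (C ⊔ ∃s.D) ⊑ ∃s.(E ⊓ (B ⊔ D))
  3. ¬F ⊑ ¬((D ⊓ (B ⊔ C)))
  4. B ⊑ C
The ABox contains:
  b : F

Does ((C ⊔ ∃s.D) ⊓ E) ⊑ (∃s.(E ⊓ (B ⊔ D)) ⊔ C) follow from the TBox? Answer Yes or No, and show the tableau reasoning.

Yes

1. ((C ⊔ ∃s.D) ⊓ E) ⊑ (∃s.(E ⊓ (B ⊔ D)) ⊔ C)  ⇔  (((C ⊔ ∃s.D) ⊓ E) ⊓ (∀s.(¬E ⊔ (¬B ⊓ ¬D)) ⊓ ¬C)) unsat w.r.t. T
   all branches close; clash {D, ¬D} at an ∃-successor
2. Hence ((C ⊔ ∃s.D) ⊓ E) ⊑ (∃s.(E ⊓ (B ⊔ D)) ⊔ C): entailed.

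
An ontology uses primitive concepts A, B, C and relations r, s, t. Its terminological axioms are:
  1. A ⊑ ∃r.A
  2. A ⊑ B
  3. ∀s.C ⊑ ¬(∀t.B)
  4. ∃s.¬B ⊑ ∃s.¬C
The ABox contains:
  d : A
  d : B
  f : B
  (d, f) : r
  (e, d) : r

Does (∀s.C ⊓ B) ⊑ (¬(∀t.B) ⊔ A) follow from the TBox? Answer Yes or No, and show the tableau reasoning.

Yes

1. (∀s.C ⊓ B) ⊑ (¬(∀t.B) ⊔ A)  ⇔  ((∀s.C ⊓ B) ⊓ (∀t.B ⊓ ¬A)) unsat w.r.t. T
   all branches close; clash {C, ¬C} at an ∃-successor
2. Hence (∀s.C ⊓ B) ⊑ (¬(∀t.B) ⊔ A): entailed.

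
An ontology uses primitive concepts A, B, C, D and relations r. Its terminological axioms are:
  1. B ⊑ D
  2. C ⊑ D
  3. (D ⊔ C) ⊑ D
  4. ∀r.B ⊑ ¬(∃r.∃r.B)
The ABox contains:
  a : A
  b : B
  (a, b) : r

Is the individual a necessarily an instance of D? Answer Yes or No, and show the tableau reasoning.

No

1. a : D?  L(a) = {A} ∪ {¬D}
   open: L(a) ⊇ {A, ¬B, ¬C, ¬D, ∃r.¬B} (+ ∃-successors) — a ∉ D possible
2. Hence a : D: not entailed.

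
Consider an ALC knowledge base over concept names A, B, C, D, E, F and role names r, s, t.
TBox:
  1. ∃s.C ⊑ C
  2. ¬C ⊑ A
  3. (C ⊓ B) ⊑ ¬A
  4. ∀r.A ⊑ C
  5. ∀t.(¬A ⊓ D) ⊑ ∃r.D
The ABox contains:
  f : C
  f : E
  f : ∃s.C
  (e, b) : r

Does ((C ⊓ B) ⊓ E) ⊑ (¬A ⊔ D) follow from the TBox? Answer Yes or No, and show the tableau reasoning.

1. ((C ⊓ B) ⊓ E) ⊑ (¬A ⊔ D)  ⇔  (((C ⊓ B) ⊓ E) ⊓ (A ⊓ ¬D)) unsat w.r.t. T
   all branches close; clash {A, ¬A} at x₀
2. Hence ((C ⊓ B) ⊓ E) ⊑ (¬A ⊔ D): entailed.

Yes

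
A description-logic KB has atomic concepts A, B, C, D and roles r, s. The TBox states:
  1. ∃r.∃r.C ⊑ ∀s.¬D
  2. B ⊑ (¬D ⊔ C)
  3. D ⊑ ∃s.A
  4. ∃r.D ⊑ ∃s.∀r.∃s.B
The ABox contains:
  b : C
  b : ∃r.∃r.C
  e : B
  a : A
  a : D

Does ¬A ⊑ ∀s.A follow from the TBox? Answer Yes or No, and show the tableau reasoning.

1. ¬A ⊑ ∀s.A  ⇔  (¬A ⊓ ∃s.¬A) unsat w.r.t. T
   open: L(x₀) ⊇ {¬A, ¬B, ¬D, ∀r.¬D, ∀r.∀r.¬C, …} (+ ∃-successors)
2. Hence ¬A ⊑ ∀s.A: not entailed.

No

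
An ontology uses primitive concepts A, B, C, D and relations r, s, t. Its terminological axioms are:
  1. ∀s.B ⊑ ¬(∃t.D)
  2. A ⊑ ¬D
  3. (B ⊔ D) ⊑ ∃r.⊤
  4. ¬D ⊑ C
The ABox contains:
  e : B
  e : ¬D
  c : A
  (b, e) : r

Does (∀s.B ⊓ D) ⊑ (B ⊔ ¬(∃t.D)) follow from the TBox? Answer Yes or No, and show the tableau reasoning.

1. (∀s.B ⊓ D) ⊑ (B ⊔ ¬(∃t.D))  ⇔  ((∀s.B ⊓ D) ⊓ (¬B ⊓ ∃t.D)) unsat w.r.t. T
   all branches close; clash {D, ¬D} at x₀
2. Hence (∀s.B ⊓ D) ⊑ (B ⊔ ¬(∃t.D)): entailed.

Yes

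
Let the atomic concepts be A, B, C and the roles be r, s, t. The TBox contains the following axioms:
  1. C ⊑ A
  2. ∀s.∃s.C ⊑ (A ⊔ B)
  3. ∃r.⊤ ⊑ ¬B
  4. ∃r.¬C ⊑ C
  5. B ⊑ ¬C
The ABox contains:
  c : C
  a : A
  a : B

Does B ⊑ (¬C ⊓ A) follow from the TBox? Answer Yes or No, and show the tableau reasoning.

1. B ⊑ (¬C ⊓ A)  ⇔  (B ⊓ (C ⊔ ¬A)) unsat w.r.t. T
   apply at x₀: B⊑¬C
   open: L(x₀) ⊇ {B, ¬A, ¬C, ∀r.C, ∀r.⊥, …} (+ ∃-successors)
2. Hence B ⊑ (¬C ⊓ A): not entailed.

No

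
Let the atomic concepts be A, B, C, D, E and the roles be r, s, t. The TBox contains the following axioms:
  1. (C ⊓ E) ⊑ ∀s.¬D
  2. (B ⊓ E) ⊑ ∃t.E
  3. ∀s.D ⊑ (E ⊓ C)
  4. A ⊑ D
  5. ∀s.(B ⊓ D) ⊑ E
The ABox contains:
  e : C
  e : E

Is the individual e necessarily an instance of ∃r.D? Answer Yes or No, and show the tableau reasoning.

No

1. e : ∃r.D?  L(e) = {C, E} ∪ {∀r.¬D}
   open: L(e) ⊇ {C, E, ¬A, ¬B, ∀r.¬D, …} (+ ∃-successors) — e ∉ ∃r.D possible
2. Hence e : ∃r.D: not entailed.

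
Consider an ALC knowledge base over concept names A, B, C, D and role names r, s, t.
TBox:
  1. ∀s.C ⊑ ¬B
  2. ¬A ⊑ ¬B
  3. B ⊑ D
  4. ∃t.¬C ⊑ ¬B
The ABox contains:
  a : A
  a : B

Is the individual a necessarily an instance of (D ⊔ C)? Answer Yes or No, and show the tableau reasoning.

1. a : (D ⊔ C)?  L(a) = {A, B} ∪ {(¬D ⊓ ¬C)}
   clash {D, ¬D} at a — a ∈ (D ⊔ C)
2. Hence a : (D ⊔ C): entailed.

Yes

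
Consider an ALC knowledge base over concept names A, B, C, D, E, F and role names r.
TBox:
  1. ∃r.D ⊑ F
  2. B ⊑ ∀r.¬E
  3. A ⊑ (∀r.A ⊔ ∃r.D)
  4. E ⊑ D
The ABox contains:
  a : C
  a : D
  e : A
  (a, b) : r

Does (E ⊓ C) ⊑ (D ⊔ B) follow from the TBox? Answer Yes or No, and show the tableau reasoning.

Yes

1. (E ⊓ C) ⊑ (D ⊔ B)  ⇔  ((E ⊓ C) ⊓ (¬D ⊓ ¬B)) unsat w.r.t. T
   all branches close; clash {D, ¬D} at x₀
2. Hence (E ⊓ C) ⊑ (D ⊔ B): entailed.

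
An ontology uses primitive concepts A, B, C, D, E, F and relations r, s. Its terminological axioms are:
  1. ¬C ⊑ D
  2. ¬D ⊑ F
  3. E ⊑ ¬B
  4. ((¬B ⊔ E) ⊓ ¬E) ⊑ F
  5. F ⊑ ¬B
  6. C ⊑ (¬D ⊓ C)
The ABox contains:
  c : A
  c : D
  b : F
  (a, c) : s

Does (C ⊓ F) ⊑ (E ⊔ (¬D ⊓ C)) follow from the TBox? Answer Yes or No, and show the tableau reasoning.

1. (C ⊓ F) ⊑ (E ⊔ (¬D ⊓ C))  ⇔  ((C ⊓ F) ⊓ (¬E ⊓ (D ⊔ ¬C))) unsat w.r.t. T
   all branches close; clash {C, ¬C} at x₀
2. Hence (C ⊓ F) ⊑ (E ⊔ (¬D ⊓ C)): entailed.

Yes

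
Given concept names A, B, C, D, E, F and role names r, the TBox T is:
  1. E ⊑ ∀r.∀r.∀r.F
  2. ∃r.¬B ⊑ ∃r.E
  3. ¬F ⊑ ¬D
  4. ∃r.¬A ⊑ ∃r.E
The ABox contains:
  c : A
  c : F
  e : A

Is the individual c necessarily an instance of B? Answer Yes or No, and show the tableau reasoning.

1. c : B?  L(c) = {A, F} ∪ {¬B}
   open: L(c) ⊇ {A, F, ¬B, ¬E, ∀r.A, …} — c ∉ B possible
2. Hence c : B: not entailed.

No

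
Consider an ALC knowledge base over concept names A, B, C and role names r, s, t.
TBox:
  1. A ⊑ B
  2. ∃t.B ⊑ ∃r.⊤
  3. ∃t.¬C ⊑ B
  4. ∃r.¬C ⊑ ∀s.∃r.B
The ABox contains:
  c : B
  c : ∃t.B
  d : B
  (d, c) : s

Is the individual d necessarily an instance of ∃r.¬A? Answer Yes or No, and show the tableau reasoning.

No

1. d : ∃r.¬A?  L(d) = {B} ∪ {∀r.A}
   open: L(d) ⊇ {B, ∀r.A, ∀r.C, ∀t.¬B} — d ∉ ∃r.¬A possible
2. Hence d : ∃r.¬A: not entailed.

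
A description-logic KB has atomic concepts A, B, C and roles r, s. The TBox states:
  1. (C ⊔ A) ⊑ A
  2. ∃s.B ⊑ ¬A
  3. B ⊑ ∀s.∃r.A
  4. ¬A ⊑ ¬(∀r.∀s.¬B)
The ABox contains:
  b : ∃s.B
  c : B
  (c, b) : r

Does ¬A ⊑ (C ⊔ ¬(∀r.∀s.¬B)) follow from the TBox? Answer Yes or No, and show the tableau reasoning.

1. ¬A ⊑ (C ⊔ ¬(∀r.∀s.¬B))  ⇔  (¬A ⊓ (¬C ⊓ ∀r.∀s.¬B)) unsat w.r.t. T
   all branches close; clash {A, ¬A} at x₀
2. Hence ¬A ⊑ (C ⊔ ¬(∀r.∀s.¬B)): entailed.

Yes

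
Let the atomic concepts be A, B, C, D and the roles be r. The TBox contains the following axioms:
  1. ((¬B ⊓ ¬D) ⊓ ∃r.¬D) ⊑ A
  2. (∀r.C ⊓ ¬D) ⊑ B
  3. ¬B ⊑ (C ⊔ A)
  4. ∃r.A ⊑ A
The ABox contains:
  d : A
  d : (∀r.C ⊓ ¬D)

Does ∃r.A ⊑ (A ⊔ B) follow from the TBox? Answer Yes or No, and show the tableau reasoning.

1. ∃r.A ⊑ (A ⊔ B)  ⇔  (∃r.A ⊓ (¬A ⊓ ¬B)) unsat w.r.t. T
   all branches close; clash {A, ¬A} at x₀
2. Hence ∃r.A ⊑ (A ⊔ B): entailed.

Yes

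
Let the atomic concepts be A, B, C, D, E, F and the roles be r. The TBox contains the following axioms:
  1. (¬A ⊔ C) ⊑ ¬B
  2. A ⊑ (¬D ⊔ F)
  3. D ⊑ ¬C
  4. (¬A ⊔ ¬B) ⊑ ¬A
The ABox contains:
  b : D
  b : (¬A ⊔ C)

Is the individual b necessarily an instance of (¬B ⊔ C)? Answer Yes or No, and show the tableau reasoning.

1. b : (¬B ⊔ C)?  L(b) = {D, (¬A ⊔ C)} ∪ {(B ⊓ ¬C)}
   clash {B, ¬B} at b — b ∈ (¬B ⊔ C)
2. Hence b : (¬B ⊔ C): entailed.

Yes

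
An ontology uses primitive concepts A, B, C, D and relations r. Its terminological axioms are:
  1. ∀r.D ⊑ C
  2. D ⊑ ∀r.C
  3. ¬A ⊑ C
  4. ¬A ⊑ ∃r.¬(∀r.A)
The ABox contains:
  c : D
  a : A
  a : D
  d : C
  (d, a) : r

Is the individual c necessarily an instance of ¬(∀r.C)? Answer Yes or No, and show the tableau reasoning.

No

1. c : ¬(∀r.C)?  L(c) = {D} ∪ {∀r.C}
   open: L(c) ⊇ {A, D, ∀r.C, ∃r.¬D} (+ ∃-successors) — c ∉ ¬(∀r.C) possible
2. Hence c : ¬(∀r.C): not entailed.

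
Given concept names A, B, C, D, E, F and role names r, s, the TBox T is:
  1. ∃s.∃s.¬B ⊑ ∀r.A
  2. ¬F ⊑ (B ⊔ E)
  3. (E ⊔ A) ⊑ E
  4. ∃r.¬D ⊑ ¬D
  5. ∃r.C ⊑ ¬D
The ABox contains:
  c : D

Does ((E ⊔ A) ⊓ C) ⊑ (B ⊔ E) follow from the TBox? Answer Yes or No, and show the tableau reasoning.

Yes

1. ((E ⊔ A) ⊓ C) ⊑ (B ⊔ E)  ⇔  (((E ⊔ A) ⊓ C) ⊓ (¬B ⊓ ¬E)) unsat w.r.t. T
   all branches close; clash {E, ¬E} at x₀
2. Hence ((E ⊔ A) ⊓ C) ⊑ (B ⊔ E): entailed.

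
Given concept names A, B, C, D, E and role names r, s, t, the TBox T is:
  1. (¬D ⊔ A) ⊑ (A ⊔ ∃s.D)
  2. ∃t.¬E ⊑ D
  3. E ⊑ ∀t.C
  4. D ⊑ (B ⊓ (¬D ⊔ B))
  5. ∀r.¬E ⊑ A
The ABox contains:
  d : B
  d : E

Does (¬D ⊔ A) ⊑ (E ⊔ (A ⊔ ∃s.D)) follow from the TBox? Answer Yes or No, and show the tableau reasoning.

1. (¬D ⊔ A) ⊑ (E ⊔ (A ⊔ ∃s.D))  ⇔  ((¬D ⊔ A) ⊓ (¬E ⊓ (¬A ⊓ ∀s.¬D))) unsat w.r.t. T
   all branches close; clash {A, ¬A} at x₀
2. Hence (¬D ⊔ A) ⊑ (E ⊔ (A ⊔ ∃s.D)): entailed.

Yes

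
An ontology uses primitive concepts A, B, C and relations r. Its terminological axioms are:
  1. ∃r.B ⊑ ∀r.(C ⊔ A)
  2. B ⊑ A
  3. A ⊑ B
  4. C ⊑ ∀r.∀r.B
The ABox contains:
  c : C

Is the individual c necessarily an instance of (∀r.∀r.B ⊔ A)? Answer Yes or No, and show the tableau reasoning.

1. c : (∀r.∀r.B ⊔ A)?  L(c) = {C} ∪ {(∃r.∃r.¬B ⊓ ¬A)}
   clash {A, ¬A} at c — c ∈ (∀r.∀r.B ⊔ A)
2. Hence c : (∀r.∀r.B ⊔ A): entailed.

Yes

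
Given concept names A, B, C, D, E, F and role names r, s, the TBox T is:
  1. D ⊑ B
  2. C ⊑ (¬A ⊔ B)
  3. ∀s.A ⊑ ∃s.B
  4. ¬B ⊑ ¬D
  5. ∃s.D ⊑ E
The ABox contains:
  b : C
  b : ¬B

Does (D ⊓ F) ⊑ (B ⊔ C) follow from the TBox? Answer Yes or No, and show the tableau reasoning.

1. (D ⊓ F) ⊑ (B ⊔ C)  ⇔  ((D ⊓ F) ⊓ (¬B ⊓ ¬C)) unsat w.r.t. T
   all branches close; clash {D, ¬D} at x₀
2. Hence (D ⊓ F) ⊑ (B ⊔ C): entailed.

Yes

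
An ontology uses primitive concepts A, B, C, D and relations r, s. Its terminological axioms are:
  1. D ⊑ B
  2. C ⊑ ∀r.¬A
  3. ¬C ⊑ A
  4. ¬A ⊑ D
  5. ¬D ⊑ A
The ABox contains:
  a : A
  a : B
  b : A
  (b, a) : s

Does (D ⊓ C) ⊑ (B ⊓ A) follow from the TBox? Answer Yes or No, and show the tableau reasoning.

No

1. (D ⊓ C) ⊑ (B ⊓ A)  ⇔  ((D ⊓ C) ⊓ (¬B ⊔ ¬A)) unsat w.r.t. T
   apply at x₀: D⊑B; C⊑∀r.¬A
   open: L(x₀) ⊇ {B, C, D, ¬A, ∀r.¬A}
2. Hence (D ⊓ C) ⊑ (B ⊓ A): not entailed.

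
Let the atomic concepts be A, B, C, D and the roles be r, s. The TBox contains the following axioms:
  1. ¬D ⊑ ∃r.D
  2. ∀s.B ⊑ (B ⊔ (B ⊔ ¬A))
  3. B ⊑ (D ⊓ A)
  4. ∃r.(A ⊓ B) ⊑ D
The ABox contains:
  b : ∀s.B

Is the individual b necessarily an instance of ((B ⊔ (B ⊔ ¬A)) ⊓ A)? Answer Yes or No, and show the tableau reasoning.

1. b : ((B ⊔ (B ⊔ ¬A)) ⊓ A)?  L(b) = {∀s.B} ∪ {((¬B ⊓ (¬B ⊓ A)) ⊔ ¬A)}
   apply at b: ∀s.B⊑(B ⊔ (B ⊔ ¬A))
   open: L(b) ⊇ {D, ¬A, ¬B, ∀s.B} — b ∉ ((B ⊔ (B ⊔ ¬A)) ⊓ A) possible
2. Hence b : ((B ⊔ (B ⊔ ¬A)) ⊓ A): not entailed.

No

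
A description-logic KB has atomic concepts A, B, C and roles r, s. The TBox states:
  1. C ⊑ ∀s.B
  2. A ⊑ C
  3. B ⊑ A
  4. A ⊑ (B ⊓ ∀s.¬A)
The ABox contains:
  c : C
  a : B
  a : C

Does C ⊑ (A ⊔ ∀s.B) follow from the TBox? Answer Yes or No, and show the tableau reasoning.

1. C ⊑ (A ⊔ ∀s.B)  ⇔  (C ⊓ (¬A ⊓ ∃s.¬B)) unsat w.r.t. T
   all branches close; clash {A, ¬A} at x₀
2. Hence C ⊑ (A ⊔ ∀s.B): entailed.

Yes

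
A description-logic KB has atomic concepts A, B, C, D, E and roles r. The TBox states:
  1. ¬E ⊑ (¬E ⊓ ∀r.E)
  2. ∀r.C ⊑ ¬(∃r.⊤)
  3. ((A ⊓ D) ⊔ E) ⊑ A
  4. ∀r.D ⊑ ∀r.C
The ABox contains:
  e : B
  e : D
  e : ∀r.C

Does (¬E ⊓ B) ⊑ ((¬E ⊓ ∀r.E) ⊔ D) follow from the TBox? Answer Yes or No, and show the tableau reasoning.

Yes

1. (¬E ⊓ B) ⊑ ((¬E ⊓ ∀r.E) ⊔ D)  ⇔  ((¬E ⊓ B) ⊓ ((E ⊔ ∃r.¬E) ⊓ ¬D)) unsat w.r.t. T
   all branches close; clash ⊥ at an ∃-successor
2. Hence (¬E ⊓ B) ⊑ ((¬E ⊓ ∀r.E) ⊔ D): entailed.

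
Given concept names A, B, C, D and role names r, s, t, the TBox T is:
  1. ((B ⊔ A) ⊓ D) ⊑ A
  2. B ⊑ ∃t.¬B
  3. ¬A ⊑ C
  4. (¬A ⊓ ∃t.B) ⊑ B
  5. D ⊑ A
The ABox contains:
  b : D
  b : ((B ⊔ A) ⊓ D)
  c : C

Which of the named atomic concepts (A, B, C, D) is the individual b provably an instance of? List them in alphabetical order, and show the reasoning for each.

{A, D}

1. b : A?  L(b) = {D, ((B ⊔ A) ⊓ D)} ∪ {¬A}
   clash {A, ¬A} at b — b ∈ A
2. b : B?  L(b) = {D, ((B ⊔ A) ⊓ D)} ∪ {¬B}
   apply at b: ((B ⊔ A) ⊓ D)⊑A; D⊑A
   open: L(b) ⊇ {A, D, ¬B} — b ∉ B possible
3. b : C?  L(b) = {D, ((B ⊔ A) ⊓ D)} ∪ {¬C}
   apply at b: ((B ⊔ A) ⊓ D)⊑A; D⊑A
   open: L(b) ⊇ {A, D, ¬B, ¬C} — b ∉ C possible
4. b : D?  L(b) = {D, ((B ⊔ A) ⊓ D)} ∪ {¬D}
   clash {D, ¬D} at b — b ∈ D
5. Entailed for b: {A, D}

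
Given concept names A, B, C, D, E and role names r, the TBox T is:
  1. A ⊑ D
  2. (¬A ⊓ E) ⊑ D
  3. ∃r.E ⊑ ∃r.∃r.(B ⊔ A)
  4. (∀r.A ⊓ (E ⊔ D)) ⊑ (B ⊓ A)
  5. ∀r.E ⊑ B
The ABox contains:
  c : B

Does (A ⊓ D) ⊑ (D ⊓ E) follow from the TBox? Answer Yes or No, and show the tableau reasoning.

No

1. (A ⊓ D) ⊑ (D ⊓ E)  ⇔  ((A ⊓ D) ⊓ (¬D ⊔ ¬E)) unsat w.r.t. T
   open: L(x₀) ⊇ {A, D, ¬E, ∀r.¬E, ∃r.¬A, …} (+ ∃-successors)
2. Hence (A ⊓ D) ⊑ (D ⊓ E): not entailed.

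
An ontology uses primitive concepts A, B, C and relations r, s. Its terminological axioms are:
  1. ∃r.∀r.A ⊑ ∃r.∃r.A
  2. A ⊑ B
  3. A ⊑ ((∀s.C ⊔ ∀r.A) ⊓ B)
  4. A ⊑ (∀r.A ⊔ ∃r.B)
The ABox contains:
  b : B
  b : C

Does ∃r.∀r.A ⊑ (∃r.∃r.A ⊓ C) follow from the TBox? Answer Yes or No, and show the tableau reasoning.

No

1. ∃r.∀r.A ⊑ (∃r.∃r.A ⊓ C)  ⇔  (∃r.∀r.A ⊓ (∀r.∀r.¬A ⊔ ¬C)) unsat w.r.t. T
   apply at x₀: ∃r.∀r.A⊑∃r.∃r.A
   open: L(x₀) ⊇ {¬A, ¬C, ∃r.∀r.A, ∃r.∃r.A} (+ ∃-successors)
2. Hence ∃r.∀r.A ⊑ (∃r.∃r.A ⊓ C): not entailed.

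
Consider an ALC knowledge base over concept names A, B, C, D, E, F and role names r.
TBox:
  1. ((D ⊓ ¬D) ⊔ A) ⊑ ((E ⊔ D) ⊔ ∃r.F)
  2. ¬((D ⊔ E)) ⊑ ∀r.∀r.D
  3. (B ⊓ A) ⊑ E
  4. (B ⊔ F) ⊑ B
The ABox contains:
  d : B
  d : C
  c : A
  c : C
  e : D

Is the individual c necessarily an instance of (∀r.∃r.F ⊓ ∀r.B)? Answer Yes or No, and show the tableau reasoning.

No

1. c : (∀r.∃r.F ⊓ ∀r.B)?  L(c) = {A, C} ∪ {(∃r.∀r.¬F ⊔ ∃r.¬B)}
   open: L(c) ⊇ {A, C, D, ¬B, ¬F, …} (+ ∃-successors) — c ∉ (∀r.∃r.F ⊓ ∀r.B) possible
2. Hence c : (∀r.∃r.F ⊓ ∀r.B): not entailed.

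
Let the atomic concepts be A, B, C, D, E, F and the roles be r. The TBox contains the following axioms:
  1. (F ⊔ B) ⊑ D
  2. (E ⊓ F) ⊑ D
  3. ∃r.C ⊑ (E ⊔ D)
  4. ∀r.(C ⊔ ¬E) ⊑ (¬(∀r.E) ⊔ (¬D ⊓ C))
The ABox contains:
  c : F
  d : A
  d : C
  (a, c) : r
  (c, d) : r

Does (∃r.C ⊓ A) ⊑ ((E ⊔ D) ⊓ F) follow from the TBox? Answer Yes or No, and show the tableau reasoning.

1. (∃r.C ⊓ A) ⊑ ((E ⊔ D) ⊓ F)  ⇔  ((∃r.C ⊓ A) ⊓ ((¬E ⊓ ¬D) ⊔ ¬F)) unsat w.r.t. T
   apply at x₀: ∃r.C⊑(E ⊔ D)
   open: L(x₀) ⊇ {A, E, ¬B, ¬F, ∃r.(¬C ⊓ E), …} (+ ∃-successors)
2. Hence (∃r.C ⊓ A) ⊑ ((E ⊔ D) ⊓ F): not entailed.

No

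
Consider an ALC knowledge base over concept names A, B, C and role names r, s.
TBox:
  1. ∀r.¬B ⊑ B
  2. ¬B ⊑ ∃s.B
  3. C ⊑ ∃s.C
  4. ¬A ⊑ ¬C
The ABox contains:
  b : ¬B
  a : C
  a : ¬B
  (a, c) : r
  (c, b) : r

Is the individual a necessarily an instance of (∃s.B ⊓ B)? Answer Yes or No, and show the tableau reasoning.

1. a : (∃s.B ⊓ B)?  L(a) = {C, ¬B} ∪ {(∀s.¬B ⊔ ¬B)}
   apply at a: ¬B⊑∃s.B; C⊑∃s.C
   open: L(a) ⊇ {A, C, ¬B, ∃r.B, ∃s.B, …} (+ ∃-successors) — a ∉ (∃s.B ⊓ B) possible
2. Hence a : (∃s.B ⊓ B): not entailed.

No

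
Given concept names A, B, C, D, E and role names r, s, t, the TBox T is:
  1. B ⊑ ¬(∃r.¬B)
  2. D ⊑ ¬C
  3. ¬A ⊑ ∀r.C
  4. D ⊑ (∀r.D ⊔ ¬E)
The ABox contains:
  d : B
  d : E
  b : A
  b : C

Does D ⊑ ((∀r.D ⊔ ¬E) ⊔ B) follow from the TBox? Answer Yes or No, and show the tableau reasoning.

1. D ⊑ ((∀r.D ⊔ ¬E) ⊔ B)  ⇔  (D ⊓ ((∃r.¬D ⊓ E) ⊓ ¬B)) unsat w.r.t. T
   all branches close; clash {E, ¬E} at x₀
2. Hence D ⊑ ((∀r.D ⊔ ¬E) ⊔ B): entailed.

Yes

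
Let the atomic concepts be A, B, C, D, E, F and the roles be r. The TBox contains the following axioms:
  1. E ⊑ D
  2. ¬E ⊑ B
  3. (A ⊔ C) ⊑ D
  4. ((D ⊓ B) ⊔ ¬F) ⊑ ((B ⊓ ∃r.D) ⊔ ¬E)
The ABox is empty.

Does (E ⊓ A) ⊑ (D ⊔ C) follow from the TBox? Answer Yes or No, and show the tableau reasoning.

1. (E ⊓ A) ⊑ (D ⊔ C)  ⇔  ((E ⊓ A) ⊓ (¬D ⊓ ¬C)) unsat w.r.t. T
   all branches close; clash {D, ¬D} at x₀
2. Hence (E ⊓ A) ⊑ (D ⊔ C): entailed.

Yes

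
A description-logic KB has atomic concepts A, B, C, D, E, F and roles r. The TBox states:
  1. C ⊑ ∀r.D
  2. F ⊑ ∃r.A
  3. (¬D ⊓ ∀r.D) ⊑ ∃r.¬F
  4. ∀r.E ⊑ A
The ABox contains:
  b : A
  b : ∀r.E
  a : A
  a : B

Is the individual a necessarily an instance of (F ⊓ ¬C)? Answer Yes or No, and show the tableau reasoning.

No

1. a : (F ⊓ ¬C)?  L(a) = {A, B} ∪ {(¬F ⊔ C)}
   open: L(a) ⊇ {A, B, D, ¬C, ¬F} — a ∉ (F ⊓ ¬C) possible
2. Hence a : (F ⊓ ¬C): not entailed.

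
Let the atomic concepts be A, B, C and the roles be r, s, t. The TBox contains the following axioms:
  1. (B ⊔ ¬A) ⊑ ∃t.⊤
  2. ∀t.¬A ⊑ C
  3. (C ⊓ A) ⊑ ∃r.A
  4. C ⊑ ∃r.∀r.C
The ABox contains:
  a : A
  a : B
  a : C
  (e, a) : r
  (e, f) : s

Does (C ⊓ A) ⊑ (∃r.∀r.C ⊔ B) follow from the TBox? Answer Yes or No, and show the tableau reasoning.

Yes

1. (C ⊓ A) ⊑ (∃r.∀r.C ⊔ B)  ⇔  ((C ⊓ A) ⊓ (∀r.∃r.¬C ⊓ ¬B)) unsat w.r.t. T
   all branches close; clash {C, ¬C} at an ∃-successor
2. Hence (C ⊓ A) ⊑ (∃r.∀r.C ⊔ B): entailed.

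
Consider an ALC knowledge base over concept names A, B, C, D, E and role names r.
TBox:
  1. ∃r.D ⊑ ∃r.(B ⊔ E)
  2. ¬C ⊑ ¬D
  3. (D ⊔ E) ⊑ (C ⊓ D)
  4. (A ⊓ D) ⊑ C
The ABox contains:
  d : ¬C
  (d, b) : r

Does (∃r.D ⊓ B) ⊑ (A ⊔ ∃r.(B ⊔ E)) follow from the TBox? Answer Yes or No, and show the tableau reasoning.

Yes

1. (∃r.D ⊓ B) ⊑ (A ⊔ ∃r.(B ⊔ E))  ⇔  ((∃r.D ⊓ B) ⊓ (¬A ⊓ ∀r.(¬B ⊓ ¬E))) unsat w.r.t. T
   all branches close; clash {D, ¬D} at x₀
2. Hence (∃r.D ⊓ B) ⊑ (A ⊔ ∃r.(B ⊔ E)): entailed.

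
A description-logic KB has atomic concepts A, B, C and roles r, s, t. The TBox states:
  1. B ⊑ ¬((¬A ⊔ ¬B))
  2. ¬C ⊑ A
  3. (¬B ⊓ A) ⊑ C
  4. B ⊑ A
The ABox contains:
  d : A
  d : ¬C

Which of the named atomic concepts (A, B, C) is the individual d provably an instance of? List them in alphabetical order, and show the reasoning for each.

{A, B}

1. d : A?  L(d) = {A, ¬C} ∪ {¬A}
   clash {A, ¬A} at d — d ∈ A
2. d : B?  L(d) = {A, ¬C} ∪ {¬B}
   clash {C, ¬C} at d — d ∈ B
3. d : C?  L(d) = {A, ¬C} ∪ {¬C}
   open: L(d) ⊇ {A, B, ¬C} — d ∉ C possible
4. Entailed for d: {A, B}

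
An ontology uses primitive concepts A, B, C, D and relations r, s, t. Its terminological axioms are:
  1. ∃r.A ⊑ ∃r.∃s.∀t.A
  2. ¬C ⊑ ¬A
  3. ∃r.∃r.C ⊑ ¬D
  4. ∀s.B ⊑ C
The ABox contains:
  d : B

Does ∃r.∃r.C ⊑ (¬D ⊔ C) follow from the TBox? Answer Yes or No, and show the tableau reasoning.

1. ∃r.∃r.C ⊑ (¬D ⊔ C)  ⇔  (∃r.∃r.C ⊓ (D ⊓ ¬C)) unsat w.r.t. T
   all branches close; clash {C, ¬C} at x₀
2. Hence ∃r.∃r.C ⊑ (¬D ⊔ C): entailed.

Yes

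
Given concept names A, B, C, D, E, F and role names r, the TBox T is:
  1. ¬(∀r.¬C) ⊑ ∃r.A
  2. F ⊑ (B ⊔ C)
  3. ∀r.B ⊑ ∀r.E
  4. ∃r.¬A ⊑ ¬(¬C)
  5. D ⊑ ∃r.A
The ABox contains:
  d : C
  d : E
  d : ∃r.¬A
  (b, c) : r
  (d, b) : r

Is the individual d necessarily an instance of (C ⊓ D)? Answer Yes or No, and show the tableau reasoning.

No

1. d : (C ⊓ D)?  L(d) = {C, E, ∃r.¬A} ∪ {(¬C ⊔ ¬D)}
   open: L(d) ⊇ {C, E, ¬D, ¬F, ∀r.¬C, …} (+ ∃-successors) — d ∉ (C ⊓ D) possible
2. Hence d : (C ⊓ D): not entailed.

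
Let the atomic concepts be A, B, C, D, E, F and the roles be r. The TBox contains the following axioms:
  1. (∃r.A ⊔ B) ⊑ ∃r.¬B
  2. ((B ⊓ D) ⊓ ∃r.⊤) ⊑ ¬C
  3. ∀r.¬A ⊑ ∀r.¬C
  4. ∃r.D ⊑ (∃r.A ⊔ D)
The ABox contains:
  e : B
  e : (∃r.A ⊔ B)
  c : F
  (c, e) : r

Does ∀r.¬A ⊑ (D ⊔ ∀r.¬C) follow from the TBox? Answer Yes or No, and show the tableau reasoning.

Yes

1. ∀r.¬A ⊑ (D ⊔ ∀r.¬C)  ⇔  (∀r.¬A ⊓ (¬D ⊓ ∃r.C)) unsat w.r.t. T
   all branches close; clash {D, ¬D} at x₀
2. Hence ∀r.¬A ⊑ (D ⊔ ∀r.¬C): entailed.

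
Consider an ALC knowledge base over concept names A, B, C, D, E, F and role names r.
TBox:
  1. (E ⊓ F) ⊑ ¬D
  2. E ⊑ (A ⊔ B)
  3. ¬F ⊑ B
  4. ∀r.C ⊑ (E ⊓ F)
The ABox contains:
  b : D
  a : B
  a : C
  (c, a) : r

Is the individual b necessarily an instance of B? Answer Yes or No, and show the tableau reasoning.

1. b : B?  L(b) = {D} ∪ {¬B}
   open: L(b) ⊇ {D, F, ¬B, ¬E, ∃r.¬C} (+ ∃-successors) — b ∉ B possible
2. Hence b : B: not entailed.

No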